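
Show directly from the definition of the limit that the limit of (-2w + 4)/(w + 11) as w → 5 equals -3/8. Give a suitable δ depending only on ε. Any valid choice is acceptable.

Suppose ε > 0. We want δ > 0 with 0 < |w − 5| < δ ⇒ |(-2w + 4)/(w + 11) + 3/8| < ε.
Combining over a common denominator, (-2w + 4)/(w + 11) + 3/8 = [(-2w + 4)·16 − (-6)·(w + 11)] / [16·(w + 11)] = -26(w − 5) / (16(w + 11)).
So |(-2w + 4)/(w + 11) + 3/8| = 26|w − 5| / (16·|w + 11|).
Require δ ≤ 8, so |w + 11| ≥ |16| − |w − 5| > 16 − 8 = 8.
Hence |(-2w + 4)/(w + 11) + 3/8| < 26|w − 5|/(16·8) = (13/64)|w − 5|, which is < ε once |w − 5| < (64/13)ε.
Take δ = min(8, (64/13)ε). Then 0 < |w − 5| < δ forces both bounds, so |(-2w + 4)/(w + 11) + 3/8| < ε.

δ = min(8, (64/13)ε)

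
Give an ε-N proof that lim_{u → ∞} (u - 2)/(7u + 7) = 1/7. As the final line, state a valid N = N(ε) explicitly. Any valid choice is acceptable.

Let ε > 0. We seek N > 0 such that u > N implies |(u - 2)/(7u + 7) − (1/7)| < ε.
(u - 2)/(7u + 7) − (1/7) = (7(u - 2) − (7u + 7)) / (7(7u + 7)) = -21/(7(7u + 7)).
For u > 0 we have 7u + 7 > 7u, so |(u - 2)/(7u + 7) − (1/7)| = 21/(7(7u + 7)) < 21/(7·7u) = (3/7)/u.
Thus |(u - 2)/(7u + 7) − (1/7)| < ε whenever u > (3/7)/ε.
Take N = (3/7)/ε. If u > N then |(u - 2)/(7u + 7) − (1/7)| < (3/7)/u < ε.

N = (3/7)/ε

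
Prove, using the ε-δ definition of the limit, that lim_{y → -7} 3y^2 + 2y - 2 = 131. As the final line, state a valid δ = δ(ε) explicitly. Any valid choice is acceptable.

δ = min(1, ε/43)

Let ε > 0 be given. We want δ > 0 such that 0 < |y + 7| < δ implies |(3y^2 + 2y - 2) − 131| < ε.
(3y^2 + 2y - 2) − 131 = 3y^2 + 2y - 133 = (y + 7)(3y - 19).
So |(3y^2 + 2y - 2) − 131| = |y + 7|·|3y - 19|.
Require δ ≤ 1. Then |y + 7| < 1 gives |y| < 8, and by the triangle inequality |3y - 19| ≤ 3·8 + 19 = 43.
Hence |(3y^2 + 2y - 2) − 131| ≤ 43|y + 7| < ε provided |y + 7| < ε/43.
Take δ = min(1, ε/43). Then 0 < |y + 7| < δ gives both |y + 7| < 1 and |y + 7| < ε/43, so |(3y^2 + 2y - 2) − 131| < ε.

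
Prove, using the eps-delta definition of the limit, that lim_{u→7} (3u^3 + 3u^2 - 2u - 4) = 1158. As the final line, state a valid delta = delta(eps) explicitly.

delta = min(2, eps/625)

Suppose eps > 0. We want delta > 0 such that 0 < |u − 7| < delta implies |(3u^3 + 3u^2 - 2u - 4) − 1158| < eps.
(3u^3 + 3u^2 - 2u - 4) − 1158 = 3u^3 + 3u^2 - 2u - 1162 = (u − 7)(3u^2 + 24u + 166).
So |(3u^3 + 3u^2 - 2u - 4) − 1158| = |u − 7|·|3u^2 + 24u + 166|.
Require delta ≤ 2. Then |u − 7| < 2 gives |u| < 9, and by the triangle inequality |3u^2 + 24u + 166| ≤ 3·9^2 + 24·9 + 166 = 625.
Hence |(3u^3 + 3u^2 - 2u - 4) − 1158| ≤ 625|u − 7| < eps provided |u − 7| < eps/625.
Choosing delta = min(2, eps/625) ensures both conditions, hence |(3u^3 + 3u^2 - 2u - 4) − 1158| < eps.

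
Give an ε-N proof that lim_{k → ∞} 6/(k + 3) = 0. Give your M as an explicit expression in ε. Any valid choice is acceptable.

Let ε > 0 be given. For k ≥ 1, |6/(k + 3) − 0| = 6/(k + 3) ≤ 6/k.
We need 6/k < ε, i.e. k > 6/ε.
Take M = 6/ε. If k > M then |6/(k + 3)| ≤ 6/k < ε.

M = 6/ε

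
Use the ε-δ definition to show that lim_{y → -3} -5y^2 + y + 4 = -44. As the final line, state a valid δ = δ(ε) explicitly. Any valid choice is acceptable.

δ = min(1, ε/36)

Let ε > 0. We want δ > 0 such that 0 < |y + 3| < δ implies |(-5y^2 + y + 4) + 44| < ε.
(-5y^2 + y + 4) + 44 = -5y^2 + y + 48 = (y + 3)(-5y + 16).
So |(-5y^2 + y + 4) + 44| = |y + 3|·|-5y + 16|.
Require δ ≤ 1. Then |y + 3| < 1 gives |y| < 4, and by the triangle inequality |-5y + 16| ≤ 5·4 + 16 = 36.
Hence |(-5y^2 + y + 4) + 44| ≤ 36|y + 3| < ε provided |y + 3| < ε/36.
Take δ = min(1, ε/36). Then 0 < |y + 3| < δ gives both |y + 3| < 1 and |y + 3| < ε/36, so |(-5y^2 + y + 4) + 44| < ε.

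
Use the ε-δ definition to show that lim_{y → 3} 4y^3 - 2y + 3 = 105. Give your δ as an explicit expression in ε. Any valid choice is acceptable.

Fix ε > 0. We want δ > 0 such that 0 < |y − 3| < δ implies |(4y^3 - 2y + 3) − 105| < ε.
(4y^3 - 2y + 3) − 105 = 4y^3 - 2y - 102 = (y − 3)(4y^2 + 12y + 34).
So |(4y^3 - 2y + 3) − 105| = |y − 3|·|4y^2 + 12y + 34|.
Assume first that |y − 3| < 1, so |y| < 4. Then |4y^2 + 12y + 34| ≤ 4·4^2 + 12·4 + 34 = 146.
Hence |(4y^3 - 2y + 3) − 105| ≤ 146|y − 3| < ε provided |y − 3| < ε/146.
Take δ = min(1, ε/146). Then 0 < |y − 3| < δ gives both |y − 3| < 1 and |y − 3| < ε/146, so |(4y^3 - 2y + 3) − 105| < ε.

δ = min(1, ε/146)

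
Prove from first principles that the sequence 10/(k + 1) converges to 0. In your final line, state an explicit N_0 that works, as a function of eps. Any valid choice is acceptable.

N_0 = 10/eps

Suppose eps > 0. For k ≥ 1, |10/(k + 1) − 0| = 10/(k + 1) ≤ 10/k.
We need 10/k < eps, i.e. k > 10/eps.
Take N_0 = 10/eps. If k > N_0 then |10/(k + 1)| ≤ 10/k < eps.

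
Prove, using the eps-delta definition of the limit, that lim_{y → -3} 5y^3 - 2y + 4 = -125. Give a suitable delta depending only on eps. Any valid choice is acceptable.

delta = min(1, eps/183)

Let eps > 0 be given. We want delta > 0 such that 0 < |y + 3| < delta implies |(5y^3 - 2y + 4) + 125| < eps.
(5y^3 - 2y + 4) + 125 = 5y^3 - 2y + 129 = (y + 3)(5y^2 - 15y + 43).
So |(5y^3 - 2y + 4) + 125| = |y + 3|·|5y^2 - 15y + 43|.
Require delta ≤ 1. Then |y + 3| < 1 gives |y| < 4, and by the triangle inequality |5y^2 - 15y + 43| ≤ 5·4^2 + 15·4 + 43 = 183.
Hence |(5y^3 - 2y + 4) + 125| ≤ 183|y + 3| < eps provided |y + 3| < eps/183.
Take delta = min(1, eps/183). Then 0 < |y + 3| < delta gives both |y + 3| < 1 and |y + 3| < eps/183, so |(5y^3 - 2y + 4) + 125| < eps.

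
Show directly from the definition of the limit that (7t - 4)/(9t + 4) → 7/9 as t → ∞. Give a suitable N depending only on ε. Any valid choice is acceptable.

N = (64/81)/ε

Let ε > 0. We seek N > 0 such that t > N implies |(7t - 4)/(9t + 4) − (7/9)| < ε.
(7t - 4)/(9t + 4) − (7/9) = (9(7t - 4) − 7(9t + 4)) / (9(9t + 4)) = -64/(9(9t + 4)).
For t > 0 we have 9t + 4 > 9t, so |(7t - 4)/(9t + 4) − (7/9)| = 64/(9(9t + 4)) < 64/(9·9t) = (64/81)/t.
Thus |(7t - 4)/(9t + 4) − (7/9)| < ε whenever t > (64/81)/ε.
Take N = (64/81)/ε. If t > N then |(7t - 4)/(9t + 4) − (7/9)| < (64/81)/t < ε.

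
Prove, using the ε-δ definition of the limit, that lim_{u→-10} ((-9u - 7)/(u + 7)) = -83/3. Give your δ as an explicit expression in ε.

Let ε > 0 be given. We want δ > 0 with 0 < |u + 10| < δ ⇒ |(-9u - 7)/(u + 7) + 83/3| < ε.
Combining over a common denominator, (-9u - 7)/(u + 7) + 83/3 = [(-9u - 7)·(-3) − 83·(u + 7)] / [(-3)·(u + 7)] = -56(u + 10) / ((-3)(u + 7)).
So |(-9u - 7)/(u + 7) + 83/3| = 56|u + 10| / (3·|u + 7|).
Restrict δ ≤ 3/2. Then |u + 10| < 3/2 gives |u + 7| = |(u + 10) + (-3)| ≥ 3 − 3/2 = 3/2.
Hence |(-9u - 7)/(u + 7) + 83/3| < 56|u + 10|/(3·(3/2)) = (112/9)|u + 10|, which is < ε once |u + 10| < (9/112)ε.
Take δ = min(3/2, (9/112)ε). Then 0 < |u + 10| < δ forces both bounds, so |(-9u - 7)/(u + 7) + 83/3| < ε.

δ = min(3/2, (9/112)ε)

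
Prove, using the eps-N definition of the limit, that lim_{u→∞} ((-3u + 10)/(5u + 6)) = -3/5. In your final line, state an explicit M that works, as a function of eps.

M = (68/25)/eps

Let eps > 0. We seek M > 0 such that u > M implies |(-3u + 10)/(5u + 6) + 3/5| < eps.
(-3u + 10)/(5u + 6) + 3/5 = (5(-3u + 10) − (-3)(5u + 6)) / (5(5u + 6)) = 68/(5(5u + 6)).
For u > 0 we have 5u + 6 > 5u, so |(-3u + 10)/(5u + 6) + 3/5| = 68/(5(5u + 6)) < 68/(5·5u) = (68/25)/u.
Thus |(-3u + 10)/(5u + 6) + 3/5| < eps whenever u > (68/25)/eps.
Take M = (68/25)/eps. If u > M then |(-3u + 10)/(5u + 6) + 3/5| < (68/25)/u < eps.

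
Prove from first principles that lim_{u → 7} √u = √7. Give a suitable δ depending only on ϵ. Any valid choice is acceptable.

Let ϵ > 0 be given. We want δ > 0 such that 0 < |u − 7| < δ implies |√u − √7| < ϵ.
Rationalise: √u − √7 = (u − 7)/(√u + √7), so |√u − √7| = |u − 7|/(√u + √7).
Restrict δ ≤ 7 so that |u − 7| < 7 forces u > 0, and then √u + √7 > √7.
Hence |√u − √7| < |u − 7|/√7, which is < ϵ once |u − 7| < √7·ϵ.
Take δ = min(7, √7·ϵ). If 0 < |u − 7| < δ then u > 0 and |√u − √7| < |u − 7|/√7 < ϵ.

δ = min(7, √7·ϵ)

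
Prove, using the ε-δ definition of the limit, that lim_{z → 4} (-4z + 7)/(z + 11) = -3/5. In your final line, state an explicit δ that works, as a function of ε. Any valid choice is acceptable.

δ = min(15/2, (75/34)ε)

Let ε > 0 be given. We want δ > 0 with 0 < |z − 4| < δ ⇒ |(-4z + 7)/(z + 11) + 3/5| < ε.
Combining over a common denominator, (-4z + 7)/(z + 11) + 3/5 = [(-4z + 7)·15 − (-9)·(z + 11)] / [15·(z + 11)] = -51(z − 4) / (15(z + 11)).
So |(-4z + 7)/(z + 11) + 3/5| = 51|z − 4| / (15·|z + 11|).
Restrict δ ≤ 15/2. Then |z − 4| < 15/2 gives |z + 11| = |(z − 4) + 15| ≥ 15 − 15/2 = 15/2.
Hence |(-4z + 7)/(z + 11) + 3/5| < 51|z − 4|/(15·(15/2)) = (34/75)|z − 4|, which is < ε once |z − 4| < (75/34)ε.
Take δ = min(15/2, (75/34)ε). Then 0 < |z − 4| < δ forces both bounds, so |(-4z + 7)/(z + 11) + 3/5| < ε.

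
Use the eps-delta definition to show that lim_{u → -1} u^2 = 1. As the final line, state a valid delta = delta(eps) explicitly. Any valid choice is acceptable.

Let eps > 0 be given. We seek delta > 0 with 0 < |u + 1| < delta ⇒ |u^2 − 1| < eps.
Factor: u^2 − 1 = (u + 1)(u - 1), so |u^2 − 1| = |u + 1|·|u - 1|.
Restrict delta ≤ 2. Then |u + 1| < 2 gives |u| < 3, so by the triangle inequality |u - 1| ≤ 3 + 1 = 4.
Hence |u^2 − 1| ≤ 4|u + 1|, which is < eps once |u + 1| < eps/4.
Take delta = min(2, eps/4). If 0 < |u + 1| < delta then both bounds hold and |u^2 − 1| ≤ 4|u + 1| < 4·(eps/4) = eps.

delta = min(2, eps/4)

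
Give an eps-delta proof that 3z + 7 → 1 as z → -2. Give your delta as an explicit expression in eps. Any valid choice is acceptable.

delta = eps/3

Let eps > 0. We need delta > 0 so that 0 < |z + 2| < delta implies |(3z + 7) − 1| < eps.
Since (3z + 7) − 1 = 3(z + 2), we have |(3z + 7) − 1| = 3|z + 2|.
Thus it suffices that |z + 2| < eps/3.
Take delta = eps/3. If 0 < |z + 2| < delta then |(3z + 7) − 1| = 3|z + 2| < 3·(eps/3) = eps.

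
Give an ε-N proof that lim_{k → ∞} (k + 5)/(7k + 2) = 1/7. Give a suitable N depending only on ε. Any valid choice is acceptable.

N = (33/49)/ε

Let ε > 0 be given. For k ≥ 1, |(k + 5)/(7k + 2) − (1/7)| = |33|/(7(7k + 2)) = 33/(7(7k + 2)).
Since 7k + 2 ≥ 7k for k ≥ 1, this is ≤ 33/(7·7k) = (33/49)/k.
So |(k + 5)/(7k + 2) − (1/7)| < ε whenever k > (33/49)/ε.
Take N = (33/49)/ε. If k > N then |(k + 5)/(7k + 2) − (1/7)| ≤ (33/49)/k < ε.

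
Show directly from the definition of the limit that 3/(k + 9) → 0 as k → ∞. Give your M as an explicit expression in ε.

M = 3/ε

Fix ε > 0. For k ≥ 1, |3/(k + 9) − 0| = 3/(k + 9) ≤ 3/k.
We need 3/k < ε, i.e. k > 3/ε.
Take M = 3/ε. If k > M then |3/(k + 9)| ≤ 3/k < ε.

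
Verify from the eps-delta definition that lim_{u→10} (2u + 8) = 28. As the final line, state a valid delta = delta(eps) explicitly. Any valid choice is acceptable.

Suppose eps > 0. We need delta > 0 so that 0 < |u − 10| < delta implies |(2u + 8) − 28| < eps.
|(2u + 8) − 28| = |2u - 20| = 2|u − 10|.
So 2|u − 10| < eps exactly when |u − 10| < eps/2.
Choosing delta = eps/2 gives |(2u + 8) − 28| = 2|u − 10| < eps whenever |u − 10| < delta.

delta = eps/2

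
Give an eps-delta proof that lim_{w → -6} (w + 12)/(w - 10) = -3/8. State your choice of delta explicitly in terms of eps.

Let eps > 0. We want delta > 0 with 0 < |w + 6| < delta ⇒ |(w + 12)/(w - 10) + 3/8| < eps.
Combining over a common denominator, (w + 12)/(w - 10) + 3/8 = [(w + 12)·(-16) − 6·(w - 10)] / [(-16)·(w - 10)] = -22(w + 6) / ((-16)(w - 10)).
So |(w + 12)/(w - 10) + 3/8| = 22|w + 6| / (16·|w − 10|).
Require delta ≤ 8, so |w − 10| ≥ |-16| − |w + 6| > 16 − 8 = 8.
Hence |(w + 12)/(w - 10) + 3/8| < 22|w + 6|/(16·8) = (11/64)|w + 6|, which is < eps once |w + 6| < (64/11)eps.
Take delta = min(8, (64/11)eps). Then 0 < |w + 6| < delta forces both bounds, so |(w + 12)/(w - 10) + 3/8| < eps.

delta = min(8, (64/11)eps)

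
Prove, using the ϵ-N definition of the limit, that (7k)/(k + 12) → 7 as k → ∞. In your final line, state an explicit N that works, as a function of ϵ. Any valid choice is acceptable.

Let ϵ > 0 be given. For k ≥ 1, |(7k)/(k + 12) − 7| = |-84|/((k + 12)) = 84/((k + 12)).
Since k + 12 ≥ k for k ≥ 1, this is ≤ 84/(k) = 84/k.
So |(7k)/(k + 12) − 7| < ϵ whenever k > 84/ϵ.
Take N = 84/ϵ. If k > N then |(7k)/(k + 12) − 7| ≤ 84/k < ϵ.

N = 84/ϵ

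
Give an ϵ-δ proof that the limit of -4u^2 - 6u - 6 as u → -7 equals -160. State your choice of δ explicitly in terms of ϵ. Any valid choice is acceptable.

Fix ϵ > 0. We want δ > 0 such that 0 < |u + 7| < δ implies |(-4u^2 - 6u - 6) + 160| < ϵ.
(-4u^2 - 6u - 6) + 160 = -4u^2 - 6u + 154 = (u + 7)(-4u + 22).
So |(-4u^2 - 6u - 6) + 160| = |u + 7|·|-4u + 22|.
Require δ ≤ 1. Then |u + 7| < 1 gives |u| < 8, and by the triangle inequality |-4u + 22| ≤ 4·8 + 22 = 54.
Hence |(-4u^2 - 6u - 6) + 160| ≤ 54|u + 7| < ϵ provided |u + 7| < ϵ/54.
Choosing δ = min(1, ϵ/54) ensures both conditions, hence |(-4u^2 - 6u - 6) + 160| < ϵ.

δ = min(1, ϵ/54)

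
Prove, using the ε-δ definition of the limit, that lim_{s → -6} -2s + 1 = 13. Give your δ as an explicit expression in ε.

δ = ε/2

Let ε > 0 be given. We need δ > 0 so that 0 < |s + 6| < δ implies |(-2s + 1) − 13| < ε.
Since (-2s + 1) − 13 = -2(s + 6), we have |(-2s + 1) − 13| = 2|s + 6|.
So 2|s + 6| < ε exactly when |s + 6| < ε/2.
Choosing δ = ε/2 gives |(-2s + 1) − 13| = 2|s + 6| < ε whenever |s + 6| < δ.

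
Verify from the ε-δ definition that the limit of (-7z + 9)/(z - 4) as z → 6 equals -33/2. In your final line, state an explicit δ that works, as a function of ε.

Let ε > 0 be given. We want δ > 0 with 0 < |z − 6| < δ ⇒ |(-7z + 9)/(z - 4) + 33/2| < ε.
Combining over a common denominator, (-7z + 9)/(z - 4) + 33/2 = [(-7z + 9)·2 − (-33)·(z - 4)] / [2·(z - 4)] = 19(z − 6) / (2(z - 4)).
So |(-7z + 9)/(z - 4) + 33/2| = 19|z − 6| / (2·|z − 4|).
Require δ ≤ 1, so |z − 4| ≥ |2| − |z − 6| > 2 − 1 = 1.
Hence |(-7z + 9)/(z - 4) + 33/2| < 19|z − 6|/(2·1) = (19/2)|z − 6|, which is < ε once |z − 6| < (2/19)ε.
Take δ = min(1, (2/19)ε). Then 0 < |z − 6| < δ forces both bounds, so |(-7z + 9)/(z - 4) + 33/2| < ε.

δ = min(1, (2/19)ε)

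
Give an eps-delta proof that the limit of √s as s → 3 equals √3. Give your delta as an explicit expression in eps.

delta = min(3, √3·eps)

Let eps > 0 be given. We want delta > 0 such that 0 < |s − 3| < delta implies |√s − √3| < eps.
Multiplying by the conjugate, |√s − √3| = |s − 3|/(√s + √3).
Restrict delta ≤ 3 so that |s − 3| < 3 forces s > 0, and then √s + √3 > √3.
Hence |√s − √3| < |s − 3|/√3, which is < eps once |s − 3| < √3·eps.
Take delta = min(3, √3·eps). If 0 < |s − 3| < delta then s > 0 and |√s − √3| < |s − 3|/√3 < eps.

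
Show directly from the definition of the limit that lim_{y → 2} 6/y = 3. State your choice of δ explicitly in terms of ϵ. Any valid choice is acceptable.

Let ϵ > 0. We seek δ > 0 such that 0 < |y − 2| < δ implies |6/y − 3| < ϵ.
|6/y − 3| = 6·|2 − y|/(2·|y|) = 6|y − 2|/(2|y|).
Restrict δ ≤ 1. Then |y − 2| < 1 gives |y| > 1, so 2|y| > 2.
Then |6/y − 3| < 6|y − 2|/2, which is < ϵ when |y − 2| < (1/3)ϵ.
Take δ = min(1, (1/3)ϵ). Then 0 < |y − 2| < δ gives both |y − 2| < 1 and |y − 2| < (1/3)ϵ, so |6/y − 3| < ϵ.

δ = min(1, (1/3)ϵ)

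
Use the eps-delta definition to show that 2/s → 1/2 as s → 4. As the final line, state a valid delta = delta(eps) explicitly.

delta = min(2, 4eps)

Fix eps > 0. We seek delta > 0 such that 0 < |s − 4| < delta implies |2/s − (1/2)| < eps.
|2/s − (1/2)| = 2·|4 − s|/(4·|s|) = 2|s − 4|/(4|s|).
Require delta ≤ 2 so that |s| > 4 − 2 = 2, hence 4|s| > 8.
Then |2/s − (1/2)| < 2|s − 4|/8, which is < eps when |s − 4| < 4eps.
Take delta = min(2, 4eps). Then 0 < |s − 4| < delta gives both |s − 4| < 2 and |s − 4| < 4eps, so |2/s − (1/2)| < eps.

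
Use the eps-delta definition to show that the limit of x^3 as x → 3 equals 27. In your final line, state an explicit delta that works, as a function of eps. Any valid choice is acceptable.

delta = min(1, eps/37)

Suppose eps > 0. We seek delta > 0 with 0 < |x − 3| < delta ⇒ |x^3 − 27| < eps.
Factor: x^3 − 27 = (x − 3)(x^2 + 3x + 9), so |x^3 − 27| = |x − 3|·|x^2 + 3x + 9|.
Impose delta ≤ 1 so that |x| < 4; then |x^2 + 3x + 9| ≤ 37.
Hence |x^3 − 27| ≤ 37|x − 3|, which is < eps once |x − 3| < eps/37.
Take delta = min(1, eps/37). If 0 < |x − 3| < delta then both bounds hold and |x^3 − 27| ≤ 37|x − 3| < 37·(eps/37) = eps.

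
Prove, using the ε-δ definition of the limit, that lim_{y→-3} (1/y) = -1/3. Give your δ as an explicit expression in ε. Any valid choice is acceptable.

Let ε > 0. We seek δ > 0 such that 0 < |y + 3| < δ implies |1/y + 1/3| < ε.
|1/y + 1/3| = |-3 − y|/(3·|y|) = |y + 3|/(3|y|).
Restrict δ ≤ 3/2. Then |y + 3| < 3/2 gives |y| > 3/2, so 3|y| > 9/2.
Then |1/y + 1/3| < |y + 3|/(9/2), which is < ε when |y + 3| < (9/2)ε.
Take δ = min(3/2, (9/2)ε). Then 0 < |y + 3| < δ gives both |y + 3| < 3/2 and |y + 3| < (9/2)ε, so |1/y + 1/3| < ε.

δ = min(3/2, (9/2)ε)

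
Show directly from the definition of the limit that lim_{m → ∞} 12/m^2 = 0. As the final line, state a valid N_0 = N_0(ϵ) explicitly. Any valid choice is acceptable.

Fix ϵ > 0. For m ≥ 1, |12/m^2 − 0| = 12/m^2.
12/m^2 < ϵ ⇔ m^2 > 12/ϵ ⇔ m > (12/ϵ)^{1/2}.
Take N_0 = (12/ϵ)^{1/2}. Then m > N_0 implies 12/m^2 < ϵ.

N_0 = (12/ϵ)^{1/2}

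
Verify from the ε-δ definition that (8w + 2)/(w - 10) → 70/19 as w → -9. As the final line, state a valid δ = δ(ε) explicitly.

δ = min(19/2, (361/164)ε)

Fix ε > 0. We want δ > 0 with 0 < |w + 9| < δ ⇒ |(8w + 2)/(w - 10) − (70/19)| < ε.
Combining over a common denominator, (8w + 2)/(w - 10) − (70/19) = [(8w + 2)·(-19) − (-70)·(w - 10)] / [(-19)·(w - 10)] = -82(w + 9) / ((-19)(w - 10)).
So |(8w + 2)/(w - 10) − (70/19)| = 82|w + 9| / (19·|w − 10|).
Restrict δ ≤ 19/2. Then |w + 9| < 19/2 gives |w − 10| = |(w + 9) + (-19)| ≥ 19 − 19/2 = 19/2.
Hence |(8w + 2)/(w - 10) − (70/19)| < 82|w + 9|/(19·(19/2)) = (164/361)|w + 9|, which is < ε once |w + 9| < (361/164)ε.
Take δ = min(19/2, (361/164)ε). Then 0 < |w + 9| < δ forces both bounds, so |(8w + 2)/(w - 10) − (70/19)| < ε.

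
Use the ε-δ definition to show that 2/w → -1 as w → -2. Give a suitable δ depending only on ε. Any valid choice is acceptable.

δ = min(1, ε)

Let ε > 0 be given. We seek δ > 0 such that 0 < |w + 2| < δ implies |2/w + 1| < ε.
|2/w + 1| = 2·|-2 − w|/(2·|w|) = 2|w + 2|/(2|w|).
Require δ ≤ 1 so that |w| > 2 − 1 = 1, hence 2|w| > 2.
Then |2/w + 1| < 2|w + 2|/2, which is < ε when |w + 2| < ε.
Take δ = min(1, ε). Then 0 < |w + 2| < δ gives both |w + 2| < 1 and |w + 2| < ε, so |2/w + 1| < ε.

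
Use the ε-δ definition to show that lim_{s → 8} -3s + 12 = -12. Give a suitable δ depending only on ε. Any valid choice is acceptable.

Let ε > 0. We need δ > 0 so that 0 < |s − 8| < δ implies |(-3s + 12) + 12| < ε.
Since (-3s + 12) + 12 = -3(s − 8), we have |(-3s + 12) + 12| = 3|s − 8|.
Thus it suffices that |s − 8| < ε/3.
Choosing δ = ε/3 gives |(-3s + 12) + 12| = 3|s − 8| < ε whenever |s − 8| < δ.

δ = ε/3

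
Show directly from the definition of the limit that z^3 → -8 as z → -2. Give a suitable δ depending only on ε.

Let ε > 0. We seek δ > 0 with 0 < |z + 2| < δ ⇒ |z^3 + 8| < ε.
Factor: z^3 + 8 = (z + 2)(z^2 - 2z + 4), so |z^3 + 8| = |z + 2|·|z^2 - 2z + 4|.
Restrict δ ≤ 1. Then |z + 2| < 1 gives |z| < 3, so by the triangle inequality |z^2 - 2z + 4| ≤ 3^2 + 2·3 + 4 = 19.
Hence |z^3 + 8| ≤ 19|z + 2|, which is < ε once |z + 2| < ε/19.
Take δ = min(1, ε/19). If 0 < |z + 2| < δ then both bounds hold and |z^3 + 8| ≤ 19|z + 2| < 19·(ε/19) = ε.

δ = min(1, ε/19)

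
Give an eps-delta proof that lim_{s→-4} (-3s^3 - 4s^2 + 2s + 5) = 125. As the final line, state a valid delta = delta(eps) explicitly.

Let eps > 0 be given. We want delta > 0 such that 0 < |s + 4| < delta implies |(-3s^3 - 4s^2 + 2s + 5) − 125| < eps.
(-3s^3 - 4s^2 + 2s + 5) − 125 = -3s^3 - 4s^2 + 2s - 120 = (s + 4)(-3s^2 + 8s - 30).
So |(-3s^3 - 4s^2 + 2s + 5) − 125| = |s + 4|·|-3s^2 + 8s - 30|.
Assume first that |s + 4| < 1, so |s| < 5. Then |-3s^2 + 8s - 30| ≤ 3·5^2 + 8·5 + 30 = 145.
Hence |(-3s^3 - 4s^2 + 2s + 5) − 125| ≤ 145|s + 4| < eps provided |s + 4| < eps/145.
Take delta = min(1, eps/145). Then 0 < |s + 4| < delta gives both |s + 4| < 1 and |s + 4| < eps/145, so |(-3s^3 - 4s^2 + 2s + 5) − 125| < eps.

delta = min(1, eps/145)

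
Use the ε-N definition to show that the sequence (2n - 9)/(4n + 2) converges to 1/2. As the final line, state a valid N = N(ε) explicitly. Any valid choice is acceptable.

Suppose ε > 0. For n ≥ 1, |(2n - 9)/(4n + 2) − (1/2)| = |-40|/(4(4n + 2)) = 40/(4(4n + 2)).
Since 4n + 2 ≥ 4n for n ≥ 1, this is ≤ 40/(4·4n) = (5/2)/n.
So |(2n - 9)/(4n + 2) − (1/2)| < ε whenever n > (5/2)/ε.
Take N = (5/2)/ε. If n > N then |(2n - 9)/(4n + 2) − (1/2)| ≤ (5/2)/n < ε.

N = (5/2)/ε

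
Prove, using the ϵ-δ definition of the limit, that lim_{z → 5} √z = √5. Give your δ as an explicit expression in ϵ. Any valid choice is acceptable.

Suppose ϵ > 0. We want δ > 0 such that 0 < |z − 5| < δ implies |√z − √5| < ϵ.
Rationalise: √z − √5 = (z − 5)/(√z + √5), so |√z − √5| = |z − 5|/(√z + √5).
Restrict δ ≤ 5 so that |z − 5| < 5 forces z > 0, and then √z + √5 > √5.
Hence |√z − √5| < |z − 5|/√5, which is < ϵ once |z − 5| < √5·ϵ.
Take δ = min(5, √5·ϵ). If 0 < |z − 5| < δ then z > 0 and |√z − √5| < |z − 5|/√5 < ϵ.

δ = min(5, √5·ϵ)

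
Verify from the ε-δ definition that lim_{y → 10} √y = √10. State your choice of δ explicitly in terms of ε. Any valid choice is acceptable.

Fix ε > 0. We want δ > 0 such that 0 < |y − 10| < δ implies |√y − √10| < ε.
Multiplying by the conjugate, |√y − √10| = |y − 10|/(√y + √10).
Restrict δ ≤ 10 so that |y − 10| < 10 forces y > 0, and then √y + √10 > √10.
Hence |√y − √10| < |y − 10|/√10, which is < ε once |y − 10| < √10·ε.
Take δ = min(10, √10·ε). If 0 < |y − 10| < δ then y > 0 and |√y − √10| < |y − 10|/√10 < ε.

δ = min(10, √10·ε)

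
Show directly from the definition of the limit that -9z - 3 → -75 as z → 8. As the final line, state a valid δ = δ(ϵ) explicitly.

δ = ϵ/9

Let ϵ > 0. We need δ > 0 so that 0 < |z − 8| < δ implies |(-9z - 3) + 75| < ϵ.
Since (-9z - 3) + 75 = -9(z − 8), we have |(-9z - 3) + 75| = 9|z − 8|.
So 9|z − 8| < ϵ exactly when |z − 8| < ϵ/9.
Take δ = ϵ/9. If 0 < |z − 8| < δ then |(-9z - 3) + 75| = 9|z − 8| < 9·(ϵ/9) = ϵ.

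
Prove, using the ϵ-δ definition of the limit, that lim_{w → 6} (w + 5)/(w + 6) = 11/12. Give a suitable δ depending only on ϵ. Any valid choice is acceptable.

δ = min(6, 72ϵ)

Fix ϵ > 0. We want δ > 0 with 0 < |w − 6| < δ ⇒ |(w + 5)/(w + 6) − (11/12)| < ϵ.
Combining over a common denominator, (w + 5)/(w + 6) − (11/12) = [(w + 5)·12 − 11·(w + 6)] / [12·(w + 6)] = 1(w − 6) / (12(w + 6)).
So |(w + 5)/(w + 6) − (11/12)| = |w − 6| / (12·|w + 6|).
Restrict δ ≤ 6. Then |w − 6| < 6 gives |w + 6| = |(w − 6) + 12| ≥ 12 − 6 = 6.
Hence |(w + 5)/(w + 6) − (11/12)| < |w − 6|/(12·6) = (1/72)|w − 6|, which is < ϵ once |w − 6| < 72ϵ.
Take δ = min(6, 72ϵ). Then 0 < |w − 6| < δ forces both bounds, so |(w + 5)/(w + 6) − (11/12)| < ϵ.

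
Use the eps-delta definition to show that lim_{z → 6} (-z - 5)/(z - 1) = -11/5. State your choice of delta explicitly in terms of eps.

delta = min(5/2, (25/12)eps)

Suppose eps > 0. We want delta > 0 with 0 < |z − 6| < delta ⇒ |(-z - 5)/(z - 1) + 11/5| < eps.
Combining over a common denominator, (-z - 5)/(z - 1) + 11/5 = [(-z - 5)·5 − (-11)·(z - 1)] / [5·(z - 1)] = 6(z − 6) / (5(z - 1)).
So |(-z - 5)/(z - 1) + 11/5| = 6|z − 6| / (5·|z − 1|).
Require delta ≤ 5/2, so |z − 1| ≥ |5| − |z − 6| > 5 − 5/2 = 5/2.
Hence |(-z - 5)/(z - 1) + 11/5| < 6|z − 6|/(5·(5/2)) = (12/25)|z − 6|, which is < eps once |z − 6| < (25/12)eps.
Take delta = min(5/2, (25/12)eps). Then 0 < |z − 6| < delta forces both bounds, so |(-z - 5)/(z - 1) + 11/5| < eps.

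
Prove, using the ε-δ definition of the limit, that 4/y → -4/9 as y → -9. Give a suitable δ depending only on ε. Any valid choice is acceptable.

Suppose ε > 0. We seek δ > 0 such that 0 < |y + 9| < δ implies |4/y + 4/9| < ε.
|4/y + 4/9| = 4·|-9 − y|/(9·|y|) = 4|y + 9|/(9|y|).
Require δ ≤ 9/2 so that |y| > 9 − 9/2 = 9/2, hence 9|y| > 81/2.
Then |4/y + 4/9| < 4|y + 9|/(81/2), which is < ε when |y + 9| < (81/8)ε.
Take δ = min(9/2, (81/8)ε). Then 0 < |y + 9| < δ gives both |y + 9| < 9/2 and |y + 9| < (81/8)ε, so |4/y + 4/9| < ε.

δ = min(9/2, (81/8)ε)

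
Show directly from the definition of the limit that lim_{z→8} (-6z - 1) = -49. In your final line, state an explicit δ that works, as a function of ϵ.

Suppose ϵ > 0. We need δ > 0 so that 0 < |z − 8| < δ implies |(-6z - 1) + 49| < ϵ.
|(-6z - 1) + 49| = |-6z + 48| = 6|z − 8|.
Thus it suffices that |z − 8| < ϵ/6.
Take δ = ϵ/6. If 0 < |z − 8| < δ then |(-6z - 1) + 49| = 6|z − 8| < 6·(ϵ/6) = ϵ.

δ = ϵ/6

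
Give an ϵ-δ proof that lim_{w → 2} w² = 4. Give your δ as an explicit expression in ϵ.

Let ϵ > 0 be given. We seek δ > 0 with 0 < |w − 2| < δ ⇒ |w² − 4| < ϵ.
Factor: w² − 4 = (w − 2)(w + 2), so |w² − 4| = |w − 2|·|w + 2|.
Restrict δ ≤ 1. Then |w − 2| < 1 gives |w| < 3, so by the triangle inequality |w + 2| ≤ 3 + 2 = 5.
Hence |w² − 4| ≤ 5|w − 2|, which is < ϵ once |w − 2| < ϵ/5.
Take δ = min(1, ϵ/5). If 0 < |w − 2| < δ then both bounds hold and |w² − 4| ≤ 5|w − 2| < 5·(ϵ/5) = ϵ.

δ = min(1, ϵ/5)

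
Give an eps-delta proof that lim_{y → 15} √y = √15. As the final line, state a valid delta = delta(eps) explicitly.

delta = min(15, √15·eps)

Suppose eps > 0. We want delta > 0 such that 0 < |y − 15| < delta implies |√y − √15| < eps.
Rationalise: √y − √15 = (y − 15)/(√y + √15), so |√y − √15| = |y − 15|/(√y + √15).
Restrict delta ≤ 15 so that |y − 15| < 15 forces y > 0, and then √y + √15 > √15.
Hence |√y − √15| < |y − 15|/√15, which is < eps once |y − 15| < √15·eps.
Take delta = min(15, √15·eps). If 0 < |y − 15| < delta then y > 0 and |√y − √15| < |y − 15|/√15 < eps.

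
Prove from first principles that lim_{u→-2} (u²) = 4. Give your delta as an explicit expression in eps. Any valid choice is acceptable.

Let eps > 0 be given. We seek delta > 0 with 0 < |u + 2| < delta ⇒ |u² − 4| < eps.
Factor: u² − 4 = (u + 2)(u - 2), so |u² − 4| = |u + 2|·|u - 2|.
Restrict delta ≤ 1. Then |u + 2| < 1 gives |u| < 3, so by the triangle inequality |u - 2| ≤ 3 + 2 = 5.
Hence |u² − 4| ≤ 5|u + 2|, which is < eps once |u + 2| < eps/5.
Take delta = min(1, eps/5). If 0 < |u + 2| < delta then both bounds hold and |u² − 4| ≤ 5|u + 2| < 5·(eps/5) = eps.

delta = min(1, eps/5)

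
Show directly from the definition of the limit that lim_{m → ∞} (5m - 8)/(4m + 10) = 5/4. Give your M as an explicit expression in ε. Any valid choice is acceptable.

Let ε > 0. For m ≥ 1, |(5m - 8)/(4m + 10) − (5/4)| = |-82|/(4(4m + 10)) = 82/(4(4m + 10)).
Since 4m + 10 ≥ 4m for m ≥ 1, this is ≤ 82/(4·4m) = (41/8)/m.
So |(5m - 8)/(4m + 10) − (5/4)| < ε whenever m > (41/8)/ε.
Take M = (41/8)/ε. If m > M then |(5m - 8)/(4m + 10) − (5/4)| ≤ (41/8)/m < ε.

M = (41/8)/ε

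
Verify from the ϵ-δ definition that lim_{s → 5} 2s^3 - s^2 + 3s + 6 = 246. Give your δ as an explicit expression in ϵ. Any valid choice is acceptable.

δ = min(2, ϵ/209)

Let ϵ > 0 be given. We want δ > 0 such that 0 < |s − 5| < δ implies |(2s^3 - s^2 + 3s + 6) − 246| < ϵ.
(2s^3 - s^2 + 3s + 6) − 246 = 2s^3 - s^2 + 3s - 240 = (s − 5)(2s^2 + 9s + 48).
So |(2s^3 - s^2 + 3s + 6) − 246| = |s − 5|·|2s^2 + 9s + 48|.
Assume first that |s − 5| < 2, so |s| < 7. Then |2s^2 + 9s + 48| ≤ 2·7^2 + 9·7 + 48 = 209.
Hence |(2s^3 - s^2 + 3s + 6) − 246| ≤ 209|s − 5| < ϵ provided |s − 5| < ϵ/209.
Take δ = min(2, ϵ/209). Then 0 < |s − 5| < δ gives both |s − 5| < 2 and |s − 5| < ϵ/209, so |(2s^3 - s^2 + 3s + 6) − 246| < ϵ.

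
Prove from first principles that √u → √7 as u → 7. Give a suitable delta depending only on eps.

Fix eps > 0. We want delta > 0 such that 0 < |u − 7| < delta implies |√u − √7| < eps.
Multiplying by the conjugate, |√u − √7| = |u − 7|/(√u + √7).
Restrict delta ≤ 7 so that |u − 7| < 7 forces u > 0, and then √u + √7 > √7.
Hence |√u − √7| < |u − 7|/√7, which is < eps once |u − 7| < √7·eps.
Take delta = min(7, √7·eps). If 0 < |u − 7| < delta then u > 0 and |√u − √7| < |u − 7|/√7 < eps.

delta = min(7, √7·eps)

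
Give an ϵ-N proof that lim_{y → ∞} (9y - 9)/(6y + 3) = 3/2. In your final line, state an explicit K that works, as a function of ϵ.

K = (9/4)/ϵ

Let ϵ > 0. We seek K > 0 such that y > K implies |(9y - 9)/(6y + 3) − (3/2)| < ϵ.
(9y - 9)/(6y + 3) − (3/2) = (6(9y - 9) − 9(6y + 3)) / (6(6y + 3)) = -81/(6(6y + 3)).
For y > 0 we have 6y + 3 > 6y, so |(9y - 9)/(6y + 3) − (3/2)| = 81/(6(6y + 3)) < 81/(6·6y) = (9/4)/y.
Thus |(9y - 9)/(6y + 3) − (3/2)| < ϵ whenever y > (9/4)/ϵ.
Take K = (9/4)/ϵ. If y > K then |(9y - 9)/(6y + 3) − (3/2)| < (9/4)/y < ϵ.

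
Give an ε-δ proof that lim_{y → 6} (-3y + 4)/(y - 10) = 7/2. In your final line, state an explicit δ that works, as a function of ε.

Let ε > 0 be given. We want δ > 0 with 0 < |y − 6| < δ ⇒ |(-3y + 4)/(y - 10) − (7/2)| < ε.
Combining over a common denominator, (-3y + 4)/(y - 10) − (7/2) = [(-3y + 4)·(-4) − (-14)·(y - 10)] / [(-4)·(y - 10)] = 26(y − 6) / ((-4)(y - 10)).
So |(-3y + 4)/(y - 10) − (7/2)| = 26|y − 6| / (4·|y − 10|).
Require δ ≤ 2, so |y − 10| ≥ |-4| − |y − 6| > 4 − 2 = 2.
Hence |(-3y + 4)/(y - 10) − (7/2)| < 26|y − 6|/(4·2) = (13/4)|y − 6|, which is < ε once |y − 6| < (4/13)ε.
Take δ = min(2, (4/13)ε). Then 0 < |y − 6| < δ forces both bounds, so |(-3y + 4)/(y - 10) − (7/2)| < ε.

δ = min(2, (4/13)ε)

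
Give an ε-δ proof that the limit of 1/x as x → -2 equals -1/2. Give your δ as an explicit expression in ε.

δ = min(1, 2ε)

Let ε > 0 be given. We seek δ > 0 such that 0 < |x + 2| < δ implies |1/x + 1/2| < ε.
|1/x + 1/2| = |-2 − x|/(2·|x|) = |x + 2|/(2|x|).
Restrict δ ≤ 1. Then |x + 2| < 1 gives |x| > 1, so 2|x| > 2.
Then |1/x + 1/2| < |x + 2|/2, which is < ε when |x + 2| < 2ε.
Take δ = min(1, 2ε). Then 0 < |x + 2| < δ gives both |x + 2| < 1 and |x + 2| < 2ε, so |1/x + 1/2| < ε.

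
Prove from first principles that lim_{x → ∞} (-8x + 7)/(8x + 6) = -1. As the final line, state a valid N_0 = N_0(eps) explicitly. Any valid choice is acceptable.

N_0 = (13/8)/eps

Suppose eps > 0. We seek N_0 > 0 such that x > N_0 implies |(-8x + 7)/(8x + 6) + 1| < eps.
(-8x + 7)/(8x + 6) + 1 = (8(-8x + 7) − (-8)(8x + 6)) / (8(8x + 6)) = 104/(8(8x + 6)).
For x > 0 we have 8x + 6 > 8x, so |(-8x + 7)/(8x + 6) + 1| = 104/(8(8x + 6)) < 104/(8·8x) = (13/8)/x.
Thus |(-8x + 7)/(8x + 6) + 1| < eps whenever x > (13/8)/eps.
Take N_0 = (13/8)/eps. If x > N_0 then |(-8x + 7)/(8x + 6) + 1| < (13/8)/x < eps.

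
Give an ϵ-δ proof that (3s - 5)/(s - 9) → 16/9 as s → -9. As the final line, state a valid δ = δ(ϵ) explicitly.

Fix ϵ > 0. We want δ > 0 with 0 < |s + 9| < δ ⇒ |(3s - 5)/(s - 9) − (16/9)| < ϵ.
Combining over a common denominator, (3s - 5)/(s - 9) − (16/9) = [(3s - 5)·(-18) − (-32)·(s - 9)] / [(-18)·(s - 9)] = -22(s + 9) / ((-18)(s - 9)).
So |(3s - 5)/(s - 9) − (16/9)| = 22|s + 9| / (18·|s − 9|).
Restrict δ ≤ 9. Then |s + 9| < 9 gives |s − 9| = |(s + 9) + (-18)| ≥ 18 − 9 = 9.
Hence |(3s - 5)/(s - 9) − (16/9)| < 22|s + 9|/(18·9) = (11/81)|s + 9|, which is < ϵ once |s + 9| < (81/11)ϵ.
Take δ = min(9, (81/11)ϵ). Then 0 < |s + 9| < δ forces both bounds, so |(3s - 5)/(s - 9) − (16/9)| < ϵ.

δ = min(9, (81/11)ϵ)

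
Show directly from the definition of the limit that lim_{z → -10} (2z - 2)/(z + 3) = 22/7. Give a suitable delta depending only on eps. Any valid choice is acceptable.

Let eps > 0 be given. We want delta > 0 with 0 < |z + 10| < delta ⇒ |(2z - 2)/(z + 3) − (22/7)| < eps.
Combining over a common denominator, (2z - 2)/(z + 3) − (22/7) = [(2z - 2)·(-7) − (-22)·(z + 3)] / [(-7)·(z + 3)] = 8(z + 10) / ((-7)(z + 3)).
So |(2z - 2)/(z + 3) − (22/7)| = 8|z + 10| / (7·|z + 3|).
Restrict delta ≤ 7/2. Then |z + 10| < 7/2 gives |z + 3| = |(z + 10) + (-7)| ≥ 7 − 7/2 = 7/2.
Hence |(2z - 2)/(z + 3) − (22/7)| < 8|z + 10|/(7·(7/2)) = (16/49)|z + 10|, which is < eps once |z + 10| < (49/16)eps.
Take delta = min(7/2, (49/16)eps). Then 0 < |z + 10| < delta forces both bounds, so |(2z - 2)/(z + 3) − (22/7)| < eps.

delta = min(7/2, (49/16)eps)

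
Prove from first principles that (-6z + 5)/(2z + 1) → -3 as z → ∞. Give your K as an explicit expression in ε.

Suppose ε > 0. We seek K > 0 such that z > K implies |(-6z + 5)/(2z + 1) + 3| < ε.
(-6z + 5)/(2z + 1) + 3 = (2(-6z + 5) − (-6)(2z + 1)) / (2(2z + 1)) = 16/(2(2z + 1)).
For z > 0 we have 2z + 1 > 2z, so |(-6z + 5)/(2z + 1) + 3| = 16/(2(2z + 1)) < 16/(2·2z) = 4/z.
Thus |(-6z + 5)/(2z + 1) + 3| < ε whenever z > 4/ε.
Take K = 4/ε. If z > K then |(-6z + 5)/(2z + 1) + 3| < 4/z < ε.

K = 4/ε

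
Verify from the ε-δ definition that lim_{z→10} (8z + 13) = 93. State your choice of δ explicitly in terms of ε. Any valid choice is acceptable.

Let ε > 0. We need δ > 0 so that 0 < |z − 10| < δ implies |(8z + 13) − 93| < ε.
Since (8z + 13) − 93 = 8(z − 10), we have |(8z + 13) − 93| = 8|z − 10|.
Thus it suffices that |z − 10| < ε/8.
Choosing δ = ε/8 gives |(8z + 13) − 93| = 8|z − 10| < ε whenever |z − 10| < δ.

δ = ε/8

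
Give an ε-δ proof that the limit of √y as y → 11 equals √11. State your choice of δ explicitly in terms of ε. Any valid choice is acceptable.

Let ε > 0. We want δ > 0 such that 0 < |y − 11| < δ implies |√y − √11| < ε.
Rationalise: √y − √11 = (y − 11)/(√y + √11), so |√y − √11| = |y − 11|/(√y + √11).
Restrict δ ≤ 11 so that |y − 11| < 11 forces y > 0, and then √y + √11 > √11.
Hence |√y − √11| < |y − 11|/√11, which is < ε once |y − 11| < √11·ε.
Take δ = min(11, √11·ε). If 0 < |y − 11| < δ then y > 0 and |√y − √11| < |y − 11|/√11 < ε.

δ = min(11, √11·ε)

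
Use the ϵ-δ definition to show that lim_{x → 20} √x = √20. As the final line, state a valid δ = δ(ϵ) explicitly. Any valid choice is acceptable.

Fix ϵ > 0. We want δ > 0 such that 0 < |x − 20| < δ implies |√x − √20| < ϵ.
Rationalise: √x − √20 = (x − 20)/(√x + √20), so |√x − √20| = |x − 20|/(√x + √20).
Restrict δ ≤ 20 so that |x − 20| < 20 forces x > 0, and then √x + √20 > √20.
Hence |√x − √20| < |x − 20|/√20, which is < ϵ once |x − 20| < √20·ϵ.
Take δ = min(20, √20·ϵ). If 0 < |x − 20| < δ then x > 0 and |√x − √20| < |x − 20|/√20 < ϵ.

δ = min(20, √20·ϵ)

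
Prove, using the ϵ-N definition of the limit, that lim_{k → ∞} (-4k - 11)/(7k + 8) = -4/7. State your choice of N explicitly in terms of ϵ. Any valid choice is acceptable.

N = (45/49)/ϵ

Let ϵ > 0. For k ≥ 1, |(-4k - 11)/(7k + 8) + 4/7| = |-45|/(7(7k + 8)) = 45/(7(7k + 8)).
Since 7k + 8 ≥ 7k for k ≥ 1, this is ≤ 45/(7·7k) = (45/49)/k.
So |(-4k - 11)/(7k + 8) + 4/7| < ϵ whenever k > (45/49)/ϵ.
Take N = (45/49)/ϵ. If k > N then |(-4k - 11)/(7k + 8) + 4/7| ≤ (45/49)/k < ϵ.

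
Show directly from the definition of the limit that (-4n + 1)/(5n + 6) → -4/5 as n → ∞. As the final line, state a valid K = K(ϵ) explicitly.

Let ϵ > 0. For n ≥ 1, |(-4n + 1)/(5n + 6) + 4/5| = |29|/(5(5n + 6)) = 29/(5(5n + 6)).
Since 5n + 6 ≥ 5n for n ≥ 1, this is ≤ 29/(5·5n) = (29/25)/n.
So |(-4n + 1)/(5n + 6) + 4/5| < ϵ whenever n > (29/25)/ϵ.
Take K = (29/25)/ϵ. If n > K then |(-4n + 1)/(5n + 6) + 4/5| ≤ (29/25)/n < ϵ.

K = (29/25)/ϵ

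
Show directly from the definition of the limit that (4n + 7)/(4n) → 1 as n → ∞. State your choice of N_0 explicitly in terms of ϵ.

N_0 = (7/4)/ϵ

Fix ϵ > 0. For n ≥ 1, |(4n + 7)/(4n) − 1| = |28|/(4(4n)) = 28/(4(4n)).
Since 4n ≥ 4n for n ≥ 1, this is ≤ 28/(4·4n) = (7/4)/n.
So |(4n + 7)/(4n) − 1| < ϵ whenever n > (7/4)/ϵ.
Take N_0 = (7/4)/ϵ. If n > N_0 then |(4n + 7)/(4n) − 1| ≤ (7/4)/n < ϵ.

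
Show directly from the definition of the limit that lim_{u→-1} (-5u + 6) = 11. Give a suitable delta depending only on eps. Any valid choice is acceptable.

Let eps > 0. We need delta > 0 so that 0 < |u + 1| < delta implies |(-5u + 6) − 11| < eps.
|(-5u + 6) − 11| = |-5u - 5| = 5|u + 1|.
So 5|u + 1| < eps exactly when |u + 1| < eps/5.
Take delta = eps/5. If 0 < |u + 1| < delta then |(-5u + 6) − 11| = 5|u + 1| < 5·(eps/5) = eps.

delta = eps/5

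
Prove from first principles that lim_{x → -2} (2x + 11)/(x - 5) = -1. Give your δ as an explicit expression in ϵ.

δ = min(7/2, (7/6)ϵ)

Suppose ϵ > 0. We want δ > 0 with 0 < |x + 2| < δ ⇒ |(2x + 11)/(x - 5) + 1| < ϵ.
Combining over a common denominator, (2x + 11)/(x - 5) + 1 = [(2x + 11)·(-7) − 7·(x - 5)] / [(-7)·(x - 5)] = -21(x + 2) / ((-7)(x - 5)).
So |(2x + 11)/(x - 5) + 1| = 21|x + 2| / (7·|x − 5|).
Restrict δ ≤ 7/2. Then |x + 2| < 7/2 gives |x − 5| = |(x + 2) + (-7)| ≥ 7 − 7/2 = 7/2.
Hence |(2x + 11)/(x - 5) + 1| < 21|x + 2|/(7·(7/2)) = (6/7)|x + 2|, which is < ϵ once |x + 2| < (7/6)ϵ.
Take δ = min(7/2, (7/6)ϵ). Then 0 < |x + 2| < δ forces both bounds, so |(2x + 11)/(x - 5) + 1| < ϵ.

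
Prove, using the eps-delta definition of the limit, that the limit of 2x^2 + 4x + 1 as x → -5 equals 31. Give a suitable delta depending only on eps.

delta = min(2, eps/20)

Suppose eps > 0. We want delta > 0 such that 0 < |x + 5| < delta implies |(2x^2 + 4x + 1) − 31| < eps.
(2x^2 + 4x + 1) − 31 = 2x^2 + 4x - 30 = (x + 5)(2x - 6).
So |(2x^2 + 4x + 1) − 31| = |x + 5|·|2x - 6|.
Require delta ≤ 2. Then |x + 5| < 2 gives |x| < 7, and by the triangle inequality |2x - 6| ≤ 2·7 + 6 = 20.
Hence |(2x^2 + 4x + 1) − 31| ≤ 20|x + 5| < eps provided |x + 5| < eps/20.
Choosing delta = min(2, eps/20) ensures both conditions, hence |(2x^2 + 4x + 1) − 31| < eps.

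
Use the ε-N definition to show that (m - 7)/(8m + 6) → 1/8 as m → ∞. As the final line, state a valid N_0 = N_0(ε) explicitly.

Let ε > 0 be given. For m ≥ 1, |(m - 7)/(8m + 6) − (1/8)| = |-62|/(8(8m + 6)) = 62/(8(8m + 6)).
Since 8m + 6 ≥ 8m for m ≥ 1, this is ≤ 62/(8·8m) = (31/32)/m.
So |(m - 7)/(8m + 6) − (1/8)| < ε whenever m > (31/32)/ε.
Take N_0 = (31/32)/ε. If m > N_0 then |(m - 7)/(8m + 6) − (1/8)| ≤ (31/32)/m < ε.

N_0 = (31/32)/ε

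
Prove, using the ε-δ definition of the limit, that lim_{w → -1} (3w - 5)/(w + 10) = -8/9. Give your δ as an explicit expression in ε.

Fix ε > 0. We want δ > 0 with 0 < |w + 1| < δ ⇒ |(3w - 5)/(w + 10) + 8/9| < ε.
Combining over a common denominator, (3w - 5)/(w + 10) + 8/9 = [(3w - 5)·9 − (-8)·(w + 10)] / [9·(w + 10)] = 35(w + 1) / (9(w + 10)).
So |(3w - 5)/(w + 10) + 8/9| = 35|w + 1| / (9·|w + 10|).
Require δ ≤ 9/2, so |w + 10| ≥ |9| − |w + 1| > 9 − 9/2 = 9/2.
Hence |(3w - 5)/(w + 10) + 8/9| < 35|w + 1|/(9·(9/2)) = (70/81)|w + 1|, which is < ε once |w + 1| < (81/70)ε.
Take δ = min(9/2, (81/70)ε). Then 0 < |w + 1| < δ forces both bounds, so |(3w - 5)/(w + 10) + 8/9| < ε.

δ = min(9/2, (81/70)ε)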